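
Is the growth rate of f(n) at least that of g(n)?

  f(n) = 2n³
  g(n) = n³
True

f(n) = 2n³ and g(n) = n³ are both O(n³).
Big-Ω permits equal growth rates (f ≥ c·g for some c > 0), so f(n) = Ω(g(n)) is true.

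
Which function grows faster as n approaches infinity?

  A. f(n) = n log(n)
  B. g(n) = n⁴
B

f(n) = n log(n) is O(n log n), while g(n) = n⁴ is O(n⁴).
Since O(n⁴) grows faster than O(n log n), g(n) dominates.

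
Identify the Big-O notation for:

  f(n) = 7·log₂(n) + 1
O(log n)

The dominant term in 7·log₂(n) + 1 is 7·log₂(n), which is Θ(log n).
Lower-order terms (1) are asymptotically negligible.
Constants are absorbed, so the tightest bound is O(log n).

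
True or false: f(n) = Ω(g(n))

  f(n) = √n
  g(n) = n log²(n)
False

f(n) = √n is O(√n), and g(n) = n log²(n) is O(n log² n).
Since O(√n) grows slower than O(n log² n), f(n) = Ω(g(n)) is false.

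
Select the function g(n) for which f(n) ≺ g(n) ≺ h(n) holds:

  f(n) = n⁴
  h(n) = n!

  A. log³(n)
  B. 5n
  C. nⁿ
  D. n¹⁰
D

We need g(n) with n⁴ = o(g(n)) and g(n) = o(n!), i.e. O(n⁴) ≺ g ≺ O(n!).
Check each option:
  A. log³(n) — O(log³ n) does not grow strictly faster than f(n)
  B. 5n — O(n) does not grow strictly faster than f(n)
  C. nⁿ — O(nⁿ) does not grow strictly slower than h(n)
  D. n¹⁰ — O(n¹⁰) is strictly between O(n⁴) and O(n!) ✓

Only option D (n¹⁰) lies strictly between.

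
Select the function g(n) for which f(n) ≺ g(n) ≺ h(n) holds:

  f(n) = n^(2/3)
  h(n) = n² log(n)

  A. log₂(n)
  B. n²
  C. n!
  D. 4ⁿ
B

We need g(n) with n^(2/3) = o(g(n)) and g(n) = o(n² log(n)), i.e. O(n^(2/3)) ≺ g ≺ O(n² log n).
Check each option:
  A. log₂(n) — O(log n) does not grow strictly faster than f(n)
  B. n² — O(n²) is strictly between O(n^(2/3)) and O(n² log n) ✓
  C. n! — O(n!) does not grow strictly slower than h(n)
  D. 4ⁿ — O(4ⁿ) does not grow strictly slower than h(n)

Only option B (n²) lies strictly between.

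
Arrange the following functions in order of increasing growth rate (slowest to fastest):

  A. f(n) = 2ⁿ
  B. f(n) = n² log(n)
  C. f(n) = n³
B < C < A

Comparing growth rates:
B = n² log(n) is O(n² log n)
C = n³ is O(n³)
A = 2ⁿ is O(2ⁿ)

Therefore, the order from slowest to fastest is: B < C < A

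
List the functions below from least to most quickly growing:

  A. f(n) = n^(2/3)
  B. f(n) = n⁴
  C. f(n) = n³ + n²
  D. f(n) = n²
A < D < C < B

Comparing growth rates:
A = n^(2/3) is O(n^(2/3))
D = n² is O(n²)
C = n³ + n² is O(n³)
B = n⁴ is O(n⁴)

Therefore, the order from slowest to fastest is: A < D < C < B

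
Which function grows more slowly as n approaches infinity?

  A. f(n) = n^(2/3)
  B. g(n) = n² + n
A

f(n) = n^(2/3) is O(n^(2/3)), while g(n) = n² + n is O(n²).
Since O(n^(2/3)) grows slower than O(n²), f(n) is dominated.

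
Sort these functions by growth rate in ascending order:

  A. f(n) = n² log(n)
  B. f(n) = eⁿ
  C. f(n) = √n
C < A < B

Comparing growth rates:
C = √n is O(√n)
A = n² log(n) is O(n² log n)
B = eⁿ is O(eⁿ)

Therefore, the order from slowest to fastest is: C < A < B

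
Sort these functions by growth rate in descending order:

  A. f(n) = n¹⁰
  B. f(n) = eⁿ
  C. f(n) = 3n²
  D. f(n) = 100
B > A > C > D

Comparing growth rates:
B = eⁿ is O(eⁿ)
A = n¹⁰ is O(n¹⁰)
C = 3n² is O(n²)
D = 100 is O(1)

Therefore, the order from fastest to slowest is: B > A > C > D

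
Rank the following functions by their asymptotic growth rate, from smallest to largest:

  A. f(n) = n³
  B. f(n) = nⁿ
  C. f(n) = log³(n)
C < A < B

Comparing growth rates:
C = log³(n) is O(log³ n)
A = n³ is O(n³)
B = nⁿ is O(nⁿ)

Therefore, the order from slowest to fastest is: C < A < B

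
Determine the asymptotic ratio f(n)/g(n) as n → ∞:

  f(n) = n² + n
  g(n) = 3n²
1/3

Since n² + n and 3n² have the same growth rate (O(n²)),
the ratio converges to a constant: 1/3.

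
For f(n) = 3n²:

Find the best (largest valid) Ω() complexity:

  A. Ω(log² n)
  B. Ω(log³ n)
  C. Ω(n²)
C

f(n) = 3n² is Ω(n²).
All listed options are valid Big-Ω bounds (lower bounds),
but Ω(n²) is the tightest (largest valid bound).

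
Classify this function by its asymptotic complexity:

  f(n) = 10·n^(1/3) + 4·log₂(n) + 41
O(n^(1/3))

The dominant term in 10·n^(1/3) + 4·log₂(n) + 41 is 10·n^(1/3), which is Θ(n^(1/3)).
Lower-order terms (4·log₂(n), 41) are asymptotically negligible.
Constants are absorbed, so the tightest bound is O(n^(1/3)).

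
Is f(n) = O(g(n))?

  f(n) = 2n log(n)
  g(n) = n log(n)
True

f(n) = 2n log(n) and g(n) = n log(n) are both O(n log n).
Big-O permits equal growth rates (f ≤ c·g for some c), so f(n) = O(g(n)) is true.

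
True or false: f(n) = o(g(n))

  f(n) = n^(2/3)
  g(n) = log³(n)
False

f(n) = n^(2/3) is O(n^(2/3)), and g(n) = log³(n) is O(log³ n).
Since O(n^(2/3)) grows faster than or equal to O(log³ n), f(n) = o(g(n)) is false.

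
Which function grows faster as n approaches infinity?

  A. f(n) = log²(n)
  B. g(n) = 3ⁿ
B

f(n) = log²(n) is O(log² n), while g(n) = 3ⁿ is O(3ⁿ).
Since O(3ⁿ) grows faster than O(log² n), g(n) dominates.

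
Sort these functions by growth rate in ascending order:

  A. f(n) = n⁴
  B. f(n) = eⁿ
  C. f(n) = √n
C < A < B

Comparing growth rates:
C = √n is O(√n)
A = n⁴ is O(n⁴)
B = eⁿ is O(eⁿ)

Therefore, the order from slowest to fastest is: C < A < B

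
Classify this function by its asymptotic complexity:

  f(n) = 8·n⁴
O(n⁴)

The dominant term in 8·n⁴ is 8·n⁴, which is Θ(n⁴).
Constants are absorbed, so the tightest bound is O(n⁴).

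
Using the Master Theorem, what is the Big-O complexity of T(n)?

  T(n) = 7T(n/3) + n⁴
Θ(n⁴)

Master Theorem: a = 7, b = 3, f(n) = n⁴.
Compute the critical exponent d = log₃(7) = 1.771.
Compare f(n) = Θ(n⁴) against n^d:
  k = 4 > d = 1.771, so f(n) = Ω(n^(d+ε)) — Case 3.
  Regularity: a·(n/b)^4/n^4 = a/b^4 = 7/81 < 1 ✓.
  The top-level work dominates: T(n) = Θ(f(n)) = Θ(n⁴).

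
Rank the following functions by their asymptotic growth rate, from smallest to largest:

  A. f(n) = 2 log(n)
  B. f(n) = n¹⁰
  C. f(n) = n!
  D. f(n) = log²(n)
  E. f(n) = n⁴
A < D < E < B < C

Comparing growth rates:
A = 2 log(n) is O(log n)
D = log²(n) is O(log² n)
E = n⁴ is O(n⁴)
B = n¹⁰ is O(n¹⁰)
C = n! is O(n!)

Therefore, the order from slowest to fastest is: A < D < E < B < C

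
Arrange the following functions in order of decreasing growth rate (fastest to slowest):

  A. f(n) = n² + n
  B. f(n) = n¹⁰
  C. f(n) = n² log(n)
B > C > A

Comparing growth rates:
B = n¹⁰ is O(n¹⁰)
C = n² log(n) is O(n² log n)
A = n² + n is O(n²)

Therefore, the order from fastest to slowest is: B > C > A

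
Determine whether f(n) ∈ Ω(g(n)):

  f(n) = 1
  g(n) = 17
True

f(n) = 1 and g(n) = 17 are both O(1).
Big-Ω permits equal growth rates (f ≥ c·g for some c > 0), so f(n) = Ω(g(n)) is true.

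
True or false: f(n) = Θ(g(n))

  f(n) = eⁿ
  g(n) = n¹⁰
False

f(n) = eⁿ is O(eⁿ), and g(n) = n¹⁰ is O(n¹⁰).
Since they have different growth rates, f(n) = Θ(g(n)) is false.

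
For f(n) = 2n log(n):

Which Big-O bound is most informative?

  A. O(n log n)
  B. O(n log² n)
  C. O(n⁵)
A

f(n) = 2n log(n) is O(n log n).
All listed options are valid Big-O bounds (upper bounds),
but O(n log n) is the tightest (smallest valid bound).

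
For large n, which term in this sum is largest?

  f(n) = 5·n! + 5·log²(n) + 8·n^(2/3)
5·n!

Looking at each term:
  - 5·n! is O(n!)
  - 5·log²(n) is O(log² n)
  - 8·n^(2/3) is O(n^(2/3))

The term 5·n! (O(n!)) grows fastest and dominates all others.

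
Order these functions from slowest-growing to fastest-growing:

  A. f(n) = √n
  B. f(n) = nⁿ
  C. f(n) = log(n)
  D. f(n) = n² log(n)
C < A < D < B

Comparing growth rates:
C = log(n) is O(log n)
A = √n is O(√n)
D = n² log(n) is O(n² log n)
B = nⁿ is O(nⁿ)

Therefore, the order from slowest to fastest is: C < A < D < B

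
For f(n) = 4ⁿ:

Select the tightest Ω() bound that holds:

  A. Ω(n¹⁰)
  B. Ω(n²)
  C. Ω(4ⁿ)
C

f(n) = 4ⁿ is Ω(4ⁿ).
All listed options are valid Big-Ω bounds (lower bounds),
but Ω(4ⁿ) is the tightest (largest valid bound).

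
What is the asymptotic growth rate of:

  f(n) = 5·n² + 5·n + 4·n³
Θ(n³)

Order the terms by growth rate: 5·n ≺ 5·n² ≺ 4·n³.
The fastest-growing term 4·n³ dominates as n → ∞; dropping its constant factor gives Θ(n³).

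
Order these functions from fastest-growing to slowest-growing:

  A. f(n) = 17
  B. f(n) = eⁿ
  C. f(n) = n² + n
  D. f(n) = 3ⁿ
D > B > C > A

Comparing growth rates:
D = 3ⁿ is O(3ⁿ)
B = eⁿ is O(eⁿ)
C = n² + n is O(n²)
A = 17 is O(1)

Therefore, the order from fastest to slowest is: D > B > C > A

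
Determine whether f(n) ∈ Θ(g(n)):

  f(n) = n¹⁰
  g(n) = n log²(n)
False

f(n) = n¹⁰ is O(n¹⁰), and g(n) = n log²(n) is O(n log² n).
Since they have different growth rates, f(n) = Θ(g(n)) is false.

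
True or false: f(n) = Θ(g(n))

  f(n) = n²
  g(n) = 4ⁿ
False

f(n) = n² is O(n²), and g(n) = 4ⁿ is O(4ⁿ).
Since they have different growth rates, f(n) = Θ(g(n)) is false.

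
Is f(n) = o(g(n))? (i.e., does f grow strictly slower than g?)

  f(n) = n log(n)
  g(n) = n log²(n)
True

f(n) = n log(n) is O(n log n), and g(n) = n log²(n) is O(n log² n).
Since O(n log n) grows strictly slower than O(n log² n), f(n) = o(g(n)) is true.
This means lim(n→∞) f(n)/g(n) = 0.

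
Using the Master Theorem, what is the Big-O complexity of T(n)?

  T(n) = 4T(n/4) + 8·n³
Θ(n³)

Master Theorem: a = 4, b = 4, f(n) = 8·n³.
Compute the critical exponent d = log₄(4) = 1.
Compare f(n) = Θ(n³) against n^d:
  k = 3 > d = 1, so f(n) = Ω(n^(d+ε)) — Case 3.
  Regularity: a·(n/b)^3/n^3 = a/b^3 = 4/64 < 1 ✓.
  The top-level work dominates: T(n) = Θ(f(n)) = Θ(n³).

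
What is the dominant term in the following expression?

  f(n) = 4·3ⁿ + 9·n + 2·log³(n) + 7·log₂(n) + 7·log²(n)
4·3ⁿ

Looking at each term:
  - 4·3ⁿ is O(3ⁿ)
  - 9·n is O(n)
  - 2·log³(n) is O(log³ n)
  - 7·log₂(n) is O(log n)
  - 7·log²(n) is O(log² n)

The term 4·3ⁿ (O(3ⁿ)) grows fastest and dominates all others.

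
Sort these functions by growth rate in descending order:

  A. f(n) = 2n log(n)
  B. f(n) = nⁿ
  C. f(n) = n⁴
B > C > A

Comparing growth rates:
B = nⁿ is O(nⁿ)
C = n⁴ is O(n⁴)
A = 2n log(n) is O(n log n)

Therefore, the order from fastest to slowest is: B > C > A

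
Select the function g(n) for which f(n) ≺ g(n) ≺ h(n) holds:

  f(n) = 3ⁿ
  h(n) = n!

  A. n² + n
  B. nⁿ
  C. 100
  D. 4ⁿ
D

We need g(n) with 3ⁿ = o(g(n)) and g(n) = o(n!), i.e. O(3ⁿ) ≺ g ≺ O(n!).
Check each option:
  A. n² + n — O(n²) does not grow strictly faster than f(n)
  B. nⁿ — O(nⁿ) does not grow strictly slower than h(n)
  C. 100 — O(1) does not grow strictly faster than f(n)
  D. 4ⁿ — O(4ⁿ) is strictly between O(3ⁿ) and O(n!) ✓

Only option D (4ⁿ) lies strictly between.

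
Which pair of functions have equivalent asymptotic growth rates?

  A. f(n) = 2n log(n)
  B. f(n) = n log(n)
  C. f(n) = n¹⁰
A and B

Examining each function:
  A. 2n log(n) is O(n log n)
  B. n log(n) is O(n log n)
  C. n¹⁰ is O(n¹⁰)

Functions A and B both have the same complexity class.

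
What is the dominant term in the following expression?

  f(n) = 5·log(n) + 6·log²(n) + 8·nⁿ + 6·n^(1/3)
8·nⁿ

Looking at each term:
  - 5·log(n) is O(log n)
  - 6·log²(n) is O(log² n)
  - 8·nⁿ is O(nⁿ)
  - 6·n^(1/3) is O(n^(1/3))

The term 8·nⁿ (O(nⁿ)) grows fastest and dominates all others.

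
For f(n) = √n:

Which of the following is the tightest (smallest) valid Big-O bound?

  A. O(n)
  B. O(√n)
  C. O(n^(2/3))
B

f(n) = √n is O(√n).
All listed options are valid Big-O bounds (upper bounds),
but O(√n) is the tightest (smallest valid bound).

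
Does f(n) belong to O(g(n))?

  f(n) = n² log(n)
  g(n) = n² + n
False

f(n) = n² log(n) is O(n² log n), and g(n) = n² + n is O(n²).
Since O(n² log n) grows faster than O(n²), f(n) = O(g(n)) is false.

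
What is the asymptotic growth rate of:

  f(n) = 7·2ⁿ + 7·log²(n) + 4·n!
Θ(n!)

Order the terms by growth rate: 7·log²(n) ≺ 7·2ⁿ ≺ 4·n!.
The fastest-growing term 4·n! dominates as n → ∞; dropping its constant factor gives Θ(n!).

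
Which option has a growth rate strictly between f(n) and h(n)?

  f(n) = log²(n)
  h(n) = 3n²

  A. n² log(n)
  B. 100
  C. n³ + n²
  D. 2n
D

We need g(n) with log²(n) = o(g(n)) and g(n) = o(3n²), i.e. O(log² n) ≺ g ≺ O(n²).
Check each option:
  A. n² log(n) — O(n² log n) does not grow strictly slower than h(n)
  B. 100 — O(1) does not grow strictly faster than f(n)
  C. n³ + n² — O(n³) does not grow strictly slower than h(n)
  D. 2n — O(n) is strictly between O(log² n) and O(n²) ✓

Only option D (2n) lies strictly between.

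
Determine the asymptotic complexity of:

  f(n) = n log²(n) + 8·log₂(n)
O(n log² n)

The dominant term in n log²(n) + 8·log₂(n) is n log²(n), which is Θ(n log² n).
Lower-order terms (8·log₂(n)) are asymptotically negligible.
Constants are absorbed, so the tightest bound is O(n log² n).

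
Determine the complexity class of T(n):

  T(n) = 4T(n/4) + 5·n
Θ(n log n)

Master Theorem: a = 4, b = 4, f(n) = 5·n.
Compute the critical exponent d = log₄(4) = 1.
Compare f(n) = Θ(n) against n^d:
  k = 1 = d, so f(n) = Θ(n^d) — Case 2.
  Work is balanced across levels: T(n) = Θ(n^d log n) = Θ(n log n).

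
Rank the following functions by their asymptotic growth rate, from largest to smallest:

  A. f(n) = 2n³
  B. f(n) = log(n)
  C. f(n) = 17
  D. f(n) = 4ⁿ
D > A > B > C

Comparing growth rates:
D = 4ⁿ is O(4ⁿ)
A = 2n³ is O(n³)
B = log(n) is O(log n)
C = 17 is O(1)

Therefore, the order from fastest to slowest is: D > A > B > C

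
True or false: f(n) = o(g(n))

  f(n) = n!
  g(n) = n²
False

f(n) = n! is O(n!), and g(n) = n² is O(n²).
Since O(n!) grows faster than or equal to O(n²), f(n) = o(g(n)) is false.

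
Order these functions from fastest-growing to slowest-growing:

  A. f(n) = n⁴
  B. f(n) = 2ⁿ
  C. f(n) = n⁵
B > C > A

Comparing growth rates:
B = 2ⁿ is O(2ⁿ)
C = n⁵ is O(n⁵)
A = n⁴ is O(n⁴)

Therefore, the order from fastest to slowest is: B > C > A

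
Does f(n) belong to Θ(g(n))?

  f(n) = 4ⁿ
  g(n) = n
False

f(n) = 4ⁿ is O(4ⁿ), and g(n) = n is O(n).
Since they have different growth rates, f(n) = Θ(g(n)) is false.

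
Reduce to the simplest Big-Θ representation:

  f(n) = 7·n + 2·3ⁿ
Θ(3ⁿ)

Order the terms by growth rate: 7·n ≺ 2·3ⁿ.
The fastest-growing term 2·3ⁿ dominates as n → ∞; dropping its constant factor gives Θ(3ⁿ).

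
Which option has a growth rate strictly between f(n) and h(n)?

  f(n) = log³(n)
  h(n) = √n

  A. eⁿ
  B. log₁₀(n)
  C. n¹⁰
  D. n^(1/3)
D

We need g(n) with log³(n) = o(g(n)) and g(n) = o(√n), i.e. O(log³ n) ≺ g ≺ O(√n).
Check each option:
  A. eⁿ — O(eⁿ) does not grow strictly slower than h(n)
  B. log₁₀(n) — O(log n) does not grow strictly faster than f(n)
  C. n¹⁰ — O(n¹⁰) does not grow strictly slower than h(n)
  D. n^(1/3) — O(n^(1/3)) is strictly between O(log³ n) and O(√n) ✓

Only option D (n^(1/3)) lies strictly between.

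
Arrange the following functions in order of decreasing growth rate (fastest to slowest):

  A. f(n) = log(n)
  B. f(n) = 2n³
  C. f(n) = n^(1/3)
B > C > A

Comparing growth rates:
B = 2n³ is O(n³)
C = n^(1/3) is O(n^(1/3))
A = log(n) is O(log n)

Therefore, the order from fastest to slowest is: B > C > A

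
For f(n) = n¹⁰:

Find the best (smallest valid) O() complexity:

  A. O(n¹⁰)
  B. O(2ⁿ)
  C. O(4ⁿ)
A

f(n) = n¹⁰ is O(n¹⁰).
All listed options are valid Big-O bounds (upper bounds),
but O(n¹⁰) is the tightest (smallest valid bound).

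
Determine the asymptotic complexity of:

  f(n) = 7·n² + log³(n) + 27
O(n²)

The dominant term in 7·n² + log³(n) + 27 is 7·n², which is Θ(n²).
Lower-order terms (log³(n), 27) are asymptotically negligible.
Constants are absorbed, so the tightest bound is O(n²).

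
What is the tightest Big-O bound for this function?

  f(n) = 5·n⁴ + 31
O(n⁴)

The dominant term in 5·n⁴ + 31 is 5·n⁴, which is Θ(n⁴).
Lower-order terms (31) are asymptotically negligible.
Constants are absorbed, so the tightest bound is O(n⁴).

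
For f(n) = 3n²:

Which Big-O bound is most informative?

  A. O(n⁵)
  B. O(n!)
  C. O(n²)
C

f(n) = 3n² is O(n²).
All listed options are valid Big-O bounds (upper bounds),
but O(n²) is the tightest (smallest valid bound).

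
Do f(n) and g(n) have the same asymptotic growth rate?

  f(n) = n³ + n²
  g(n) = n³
True

f(n) = n³ + n² and g(n) = n³ are both O(n³).
Since they have the same asymptotic growth rate, f(n) = Θ(g(n)) is true.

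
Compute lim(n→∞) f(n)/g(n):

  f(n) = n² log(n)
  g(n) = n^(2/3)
∞

Since n² log(n) (O(n² log n)) grows faster than n^(2/3) (O(n^(2/3))),
the ratio f(n)/g(n) → ∞ as n → ∞.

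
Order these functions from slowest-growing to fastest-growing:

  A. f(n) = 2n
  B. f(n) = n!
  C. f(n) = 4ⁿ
A < C < B

Comparing growth rates:
A = 2n is O(n)
C = 4ⁿ is O(4ⁿ)
B = n! is O(n!)

Therefore, the order from slowest to fastest is: A < C < B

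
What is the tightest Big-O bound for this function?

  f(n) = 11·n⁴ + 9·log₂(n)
O(n⁴)

The dominant term in 11·n⁴ + 9·log₂(n) is 11·n⁴, which is Θ(n⁴).
Lower-order terms (9·log₂(n)) are asymptotically negligible.
Constants are absorbed, so the tightest bound is O(n⁴).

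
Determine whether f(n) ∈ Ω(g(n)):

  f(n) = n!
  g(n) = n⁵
True

f(n) = n! is O(n!), and g(n) = n⁵ is O(n⁵).
Since O(n!) grows at least as fast as O(n⁵), f(n) = Ω(g(n)) is true.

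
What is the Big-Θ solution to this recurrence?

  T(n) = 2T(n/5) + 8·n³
Θ(n³)

Master Theorem: a = 2, b = 5, f(n) = 8·n³.
Compute the critical exponent d = log₅(2) = 0.431.
Compare f(n) = Θ(n³) against n^d:
  k = 3 > d = 0.431, so f(n) = Ω(n^(d+ε)) — Case 3.
  Regularity: a·(n/b)^3/n^3 = a/b^3 = 2/125 < 1 ✓.
  The top-level work dominates: T(n) = Θ(f(n)) = Θ(n³).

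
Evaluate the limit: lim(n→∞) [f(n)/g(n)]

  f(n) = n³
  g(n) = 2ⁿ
0

Since n³ (O(n³)) grows slower than 2ⁿ (O(2ⁿ)),
the ratio f(n)/g(n) → 0 as n → ∞.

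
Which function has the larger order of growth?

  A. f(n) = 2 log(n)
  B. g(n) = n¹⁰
B

f(n) = 2 log(n) is O(log n), while g(n) = n¹⁰ is O(n¹⁰).
Since O(n¹⁰) grows faster than O(log n), g(n) dominates.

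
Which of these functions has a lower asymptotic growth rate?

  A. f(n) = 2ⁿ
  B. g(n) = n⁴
B

f(n) = 2ⁿ is O(2ⁿ), while g(n) = n⁴ is O(n⁴).
Since O(n⁴) grows slower than O(2ⁿ), g(n) is dominated.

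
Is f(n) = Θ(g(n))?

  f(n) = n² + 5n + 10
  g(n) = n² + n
True

f(n) = n² + 5n + 10 and g(n) = n² + n are both O(n²).
Since they have the same asymptotic growth rate, f(n) = Θ(g(n)) is true.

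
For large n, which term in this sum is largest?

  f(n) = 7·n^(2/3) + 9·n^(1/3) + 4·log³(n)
7·n^(2/3)

Looking at each term:
  - 7·n^(2/3) is O(n^(2/3))
  - 9·n^(1/3) is O(n^(1/3))
  - 4·log³(n) is O(log³ n)

The term 7·n^(2/3) (O(n^(2/3))) grows fastest and dominates all others.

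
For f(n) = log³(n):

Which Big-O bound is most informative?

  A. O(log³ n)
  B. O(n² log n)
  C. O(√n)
A

f(n) = log³(n) is O(log³ n).
All listed options are valid Big-O bounds (upper bounds),
but O(log³ n) is the tightest (smallest valid bound).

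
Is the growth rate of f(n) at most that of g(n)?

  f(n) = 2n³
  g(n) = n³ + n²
True

f(n) = 2n³ and g(n) = n³ + n² are both O(n³).
Big-O permits equal growth rates (f ≤ c·g for some c), so f(n) = O(g(n)) is true.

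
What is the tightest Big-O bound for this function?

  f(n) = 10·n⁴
O(n⁴)

The dominant term in 10·n⁴ is 10·n⁴, which is Θ(n⁴).
Constants are absorbed, so the tightest bound is O(n⁴).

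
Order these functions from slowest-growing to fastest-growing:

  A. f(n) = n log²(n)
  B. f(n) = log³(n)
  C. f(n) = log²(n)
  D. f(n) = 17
D < C < B < A

Comparing growth rates:
D = 17 is O(1)
C = log²(n) is O(log² n)
B = log³(n) is O(log³ n)
A = n log²(n) is O(n log² n)

Therefore, the order from slowest to fastest is: D < C < B < A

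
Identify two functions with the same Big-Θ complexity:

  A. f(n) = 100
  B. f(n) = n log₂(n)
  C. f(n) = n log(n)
B and C

Examining each function:
  A. 100 is O(1)
  B. n log₂(n) is O(n log n)
  C. n log(n) is O(n log n)

Functions B and C both have the same complexity class.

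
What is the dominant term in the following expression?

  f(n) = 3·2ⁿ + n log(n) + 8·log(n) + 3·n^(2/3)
3·2ⁿ

Looking at each term:
  - 3·2ⁿ is O(2ⁿ)
  - n log(n) is O(n log n)
  - 8·log(n) is O(log n)
  - 3·n^(2/3) is O(n^(2/3))

The term 3·2ⁿ (O(2ⁿ)) grows fastest and dominates all others.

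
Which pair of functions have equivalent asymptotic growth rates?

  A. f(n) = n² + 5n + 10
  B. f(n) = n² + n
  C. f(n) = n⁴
A and B

Examining each function:
  A. n² + 5n + 10 is O(n²)
  B. n² + n is O(n²)
  C. n⁴ is O(n⁴)

Functions A and B both have the same complexity class.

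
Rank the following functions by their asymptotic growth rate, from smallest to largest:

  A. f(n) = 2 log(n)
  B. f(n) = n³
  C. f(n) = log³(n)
A < C < B

Comparing growth rates:
A = 2 log(n) is O(log n)
C = log³(n) is O(log³ n)
B = n³ is O(n³)

Therefore, the order from slowest to fastest is: A < C < B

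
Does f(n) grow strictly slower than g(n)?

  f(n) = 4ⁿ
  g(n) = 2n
False

f(n) = 4ⁿ is O(4ⁿ), and g(n) = 2n is O(n).
Since O(4ⁿ) grows faster than or equal to O(n), f(n) = o(g(n)) is false.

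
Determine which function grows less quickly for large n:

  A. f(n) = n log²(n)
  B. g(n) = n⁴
A

f(n) = n log²(n) is O(n log² n), while g(n) = n⁴ is O(n⁴).
Since O(n log² n) grows slower than O(n⁴), f(n) is dominated.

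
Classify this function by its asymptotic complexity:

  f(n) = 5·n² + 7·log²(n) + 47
O(n²)

The dominant term in 5·n² + 7·log²(n) + 47 is 5·n², which is Θ(n²).
Lower-order terms (7·log²(n), 47) are asymptotically negligible.
Constants are absorbed, so the tightest bound is O(n²).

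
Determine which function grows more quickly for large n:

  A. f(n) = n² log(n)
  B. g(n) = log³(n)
A

f(n) = n² log(n) is O(n² log n), while g(n) = log³(n) is O(log³ n).
Since O(n² log n) grows faster than O(log³ n), f(n) dominates.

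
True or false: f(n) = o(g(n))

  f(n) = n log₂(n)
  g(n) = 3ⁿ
True

f(n) = n log₂(n) is O(n log n), and g(n) = 3ⁿ is O(3ⁿ).
Since O(n log n) grows strictly slower than O(3ⁿ), f(n) = o(g(n)) is true.
This means lim(n→∞) f(n)/g(n) = 0.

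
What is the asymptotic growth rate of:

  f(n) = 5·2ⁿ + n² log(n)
Θ(2ⁿ)

Order the terms by growth rate: n² log(n) ≺ 5·2ⁿ.
The fastest-growing term 5·2ⁿ dominates as n → ∞; dropping its constant factor gives Θ(2ⁿ).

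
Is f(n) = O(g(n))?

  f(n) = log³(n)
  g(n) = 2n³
True

f(n) = log³(n) is O(log³ n), and g(n) = 2n³ is O(n³).
Since O(log³ n) ⊆ O(n³) (f grows no faster than g), f(n) = O(g(n)) is true.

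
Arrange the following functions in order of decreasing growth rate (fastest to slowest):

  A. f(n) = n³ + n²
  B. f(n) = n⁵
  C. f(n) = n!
C > B > A

Comparing growth rates:
C = n! is O(n!)
B = n⁵ is O(n⁵)
A = n³ + n² is O(n³)

Therefore, the order from fastest to slowest is: C > B > A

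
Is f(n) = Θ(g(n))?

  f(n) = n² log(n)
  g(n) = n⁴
False

f(n) = n² log(n) is O(n² log n), and g(n) = n⁴ is O(n⁴).
Since they have different growth rates, f(n) = Θ(g(n)) is false.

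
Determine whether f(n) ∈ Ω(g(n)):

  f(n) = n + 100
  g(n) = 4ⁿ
False

f(n) = n + 100 is O(n), and g(n) = 4ⁿ is O(4ⁿ).
Since O(n) grows slower than O(4ⁿ), f(n) = Ω(g(n)) is false.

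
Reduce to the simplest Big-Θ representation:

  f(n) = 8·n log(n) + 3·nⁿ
Θ(nⁿ)

Order the terms by growth rate: 8·n log(n) ≺ 3·nⁿ.
The fastest-growing term 3·nⁿ dominates as n → ∞; dropping its constant factor gives Θ(nⁿ).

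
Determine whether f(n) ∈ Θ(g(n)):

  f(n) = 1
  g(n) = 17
True

f(n) = 1 and g(n) = 17 are both O(1).
Since they have the same asymptotic growth rate, f(n) = Θ(g(n)) is true.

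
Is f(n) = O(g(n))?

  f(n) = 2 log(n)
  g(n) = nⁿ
True

f(n) = 2 log(n) is O(log n), and g(n) = nⁿ is O(nⁿ).
Since O(log n) ⊆ O(nⁿ) (f grows no faster than g), f(n) = O(g(n)) is true.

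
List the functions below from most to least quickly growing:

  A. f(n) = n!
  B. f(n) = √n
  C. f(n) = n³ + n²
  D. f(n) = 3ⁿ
A > D > C > B

Comparing growth rates:
A = n! is O(n!)
D = 3ⁿ is O(3ⁿ)
C = n³ + n² is O(n³)
B = √n is O(√n)

Therefore, the order from fastest to slowest is: A > D > C > B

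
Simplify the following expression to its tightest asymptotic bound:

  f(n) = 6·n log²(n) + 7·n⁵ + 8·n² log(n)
Θ(n⁵)

Order the terms by growth rate: 6·n log²(n) ≺ 8·n² log(n) ≺ 7·n⁵.
The fastest-growing term 7·n⁵ dominates as n → ∞; dropping its constant factor gives Θ(n⁵).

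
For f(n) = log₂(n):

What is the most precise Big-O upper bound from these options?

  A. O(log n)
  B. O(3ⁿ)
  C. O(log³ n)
A

f(n) = log₂(n) is O(log n).
All listed options are valid Big-O bounds (upper bounds),
but O(log n) is the tightest (smallest valid bound).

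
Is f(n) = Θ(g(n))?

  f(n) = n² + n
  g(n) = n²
True

f(n) = n² + n and g(n) = n² are both O(n²).
Since they have the same asymptotic growth rate, f(n) = Θ(g(n)) is true.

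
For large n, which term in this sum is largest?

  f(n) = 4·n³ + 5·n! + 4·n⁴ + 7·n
5·n!

Looking at each term:
  - 4·n³ is O(n³)
  - 5·n! is O(n!)
  - 4·n⁴ is O(n⁴)
  - 7·n is O(n)

The term 5·n! (O(n!)) grows fastest and dominates all others.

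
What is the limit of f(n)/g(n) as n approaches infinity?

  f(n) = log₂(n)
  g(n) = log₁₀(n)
1 + log(5)/log(2)

Since log₂(n) and log₁₀(n) have the same growth rate (O(log n)),
the ratio converges to a constant: 1 + log(5)/log(2).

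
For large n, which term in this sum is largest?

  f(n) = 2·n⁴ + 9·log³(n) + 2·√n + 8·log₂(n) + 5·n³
2·n⁴

Looking at each term:
  - 2·n⁴ is O(n⁴)
  - 9·log³(n) is O(log³ n)
  - 2·√n is O(√n)
  - 8·log₂(n) is O(log n)
  - 5·n³ is O(n³)

The term 2·n⁴ (O(n⁴)) grows fastest and dominates all others.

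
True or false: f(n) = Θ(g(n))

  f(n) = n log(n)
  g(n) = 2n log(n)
True

f(n) = n log(n) and g(n) = 2n log(n) are both O(n log n).
Since they have the same asymptotic growth rate, f(n) = Θ(g(n)) is true.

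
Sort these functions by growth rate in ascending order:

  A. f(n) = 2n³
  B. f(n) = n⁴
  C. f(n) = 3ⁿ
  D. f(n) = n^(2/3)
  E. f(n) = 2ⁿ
D < A < B < E < C

Comparing growth rates:
D = n^(2/3) is O(n^(2/3))
A = 2n³ is O(n³)
B = n⁴ is O(n⁴)
E = 2ⁿ is O(2ⁿ)
C = 3ⁿ is O(3ⁿ)

Therefore, the order from slowest to fastest is: D < A < B < E < C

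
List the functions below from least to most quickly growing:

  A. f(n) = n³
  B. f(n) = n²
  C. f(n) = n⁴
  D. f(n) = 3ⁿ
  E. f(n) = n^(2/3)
E < B < A < C < D

Comparing growth rates:
E = n^(2/3) is O(n^(2/3))
B = n² is O(n²)
A = n³ is O(n³)
C = n⁴ is O(n⁴)
D = 3ⁿ is O(3ⁿ)

Therefore, the order from slowest to fastest is: E < B < A < C < D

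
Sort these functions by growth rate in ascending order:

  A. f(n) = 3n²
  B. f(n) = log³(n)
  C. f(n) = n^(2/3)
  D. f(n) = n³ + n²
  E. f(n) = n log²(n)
B < C < E < A < D

Comparing growth rates:
B = log³(n) is O(log³ n)
C = n^(2/3) is O(n^(2/3))
E = n log²(n) is O(n log² n)
A = 3n² is O(n²)
D = n³ + n² is O(n³)

Therefore, the order from slowest to fastest is: B < C < E < A < D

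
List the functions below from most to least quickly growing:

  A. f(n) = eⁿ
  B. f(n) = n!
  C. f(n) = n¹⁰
B > A > C

Comparing growth rates:
B = n! is O(n!)
A = eⁿ is O(eⁿ)
C = n¹⁰ is O(n¹⁰)

Therefore, the order from fastest to slowest is: B > A > C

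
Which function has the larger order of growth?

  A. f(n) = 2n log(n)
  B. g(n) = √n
A

f(n) = 2n log(n) is O(n log n), while g(n) = √n is O(√n).
Since O(n log n) grows faster than O(√n), f(n) dominates.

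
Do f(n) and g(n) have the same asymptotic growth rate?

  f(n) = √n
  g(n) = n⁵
False

f(n) = √n is O(√n), and g(n) = n⁵ is O(n⁵).
Since they have different growth rates, f(n) = Θ(g(n)) is false.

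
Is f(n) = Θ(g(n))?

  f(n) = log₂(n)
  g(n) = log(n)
True

f(n) = log₂(n) and g(n) = log(n) are both O(log n).
Since they have the same asymptotic growth rate, f(n) = Θ(g(n)) is true.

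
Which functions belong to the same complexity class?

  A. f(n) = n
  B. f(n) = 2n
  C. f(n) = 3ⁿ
A and B

Examining each function:
  A. n is O(n)
  B. 2n is O(n)
  C. 3ⁿ is O(3ⁿ)

Functions A and B both have the same complexity class.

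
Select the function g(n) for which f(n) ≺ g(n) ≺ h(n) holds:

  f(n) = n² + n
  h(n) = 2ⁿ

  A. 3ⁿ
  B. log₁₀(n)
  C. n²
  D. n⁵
D

We need g(n) with n² + n = o(g(n)) and g(n) = o(2ⁿ), i.e. O(n²) ≺ g ≺ O(2ⁿ).
Check each option:
  A. 3ⁿ — O(3ⁿ) does not grow strictly slower than h(n)
  B. log₁₀(n) — O(log n) does not grow strictly faster than f(n)
  C. n² — O(n²) does not grow strictly faster than f(n)
  D. n⁵ — O(n⁵) is strictly between O(n²) and O(2ⁿ) ✓

Only option D (n⁵) lies strictly between.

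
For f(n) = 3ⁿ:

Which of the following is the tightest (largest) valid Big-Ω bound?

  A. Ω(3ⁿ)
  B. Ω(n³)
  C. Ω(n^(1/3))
A

f(n) = 3ⁿ is Ω(3ⁿ).
All listed options are valid Big-Ω bounds (lower bounds),
but Ω(3ⁿ) is the tightest (largest valid bound).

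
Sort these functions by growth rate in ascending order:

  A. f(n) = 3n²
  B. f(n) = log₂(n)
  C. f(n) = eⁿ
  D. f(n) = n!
B < A < C < D

Comparing growth rates:
B = log₂(n) is O(log n)
A = 3n² is O(n²)
C = eⁿ is O(eⁿ)
D = n! is O(n!)

Therefore, the order from slowest to fastest is: B < A < C < D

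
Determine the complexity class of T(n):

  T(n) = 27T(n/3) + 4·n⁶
Θ(n⁶)

Master Theorem: a = 27, b = 3, f(n) = 4·n⁶.
Compute the critical exponent d = log₃(27) = 3.
Compare f(n) = Θ(n⁶) against n^d:
  k = 6 > d = 3, so f(n) = Ω(n^(d+ε)) — Case 3.
  Regularity: a·(n/b)^6/n^6 = a/b^6 = 27/729 < 1 ✓.
  The top-level work dominates: T(n) = Θ(f(n)) = Θ(n⁶).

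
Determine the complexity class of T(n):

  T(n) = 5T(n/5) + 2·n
Θ(n log n)

Master Theorem: a = 5, b = 5, f(n) = 2·n.
Compute the critical exponent d = log₅(5) = 1.
Compare f(n) = Θ(n) against n^d:
  k = 1 = d, so f(n) = Θ(n^d) — Case 2.
  Work is balanced across levels: T(n) = Θ(n^d log n) = Θ(n log n).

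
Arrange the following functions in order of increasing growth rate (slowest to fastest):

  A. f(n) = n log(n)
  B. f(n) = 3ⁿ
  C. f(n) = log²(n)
C < A < B

Comparing growth rates:
C = log²(n) is O(log² n)
A = n log(n) is O(n log n)
B = 3ⁿ is O(3ⁿ)

Therefore, the order from slowest to fastest is: C < A < B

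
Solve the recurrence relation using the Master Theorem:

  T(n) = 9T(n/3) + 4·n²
Θ(n² log n)

Master Theorem: a = 9, b = 3, f(n) = 4·n².
Compute the critical exponent d = log₃(9) = 2.
Compare f(n) = Θ(n²) against n^d:
  k = 2 = d, so f(n) = Θ(n^d) — Case 2.
  Work is balanced across levels: T(n) = Θ(n^d log n) = Θ(n² log n).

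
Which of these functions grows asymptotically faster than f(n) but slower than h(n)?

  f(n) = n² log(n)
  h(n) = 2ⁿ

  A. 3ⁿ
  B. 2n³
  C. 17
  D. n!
B

We need g(n) with n² log(n) = o(g(n)) and g(n) = o(2ⁿ), i.e. O(n² log n) ≺ g ≺ O(2ⁿ).
Check each option:
  A. 3ⁿ — O(3ⁿ) does not grow strictly slower than h(n)
  B. 2n³ — O(n³) is strictly between O(n² log n) and O(2ⁿ) ✓
  C. 17 — O(1) does not grow strictly faster than f(n)
  D. n! — O(n!) does not grow strictly slower than h(n)

Only option B (2n³) lies strictly between.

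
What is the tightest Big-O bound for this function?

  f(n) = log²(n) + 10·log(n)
O(log² n)

The dominant term in log²(n) + 10·log(n) is log²(n), which is Θ(log² n).
Lower-order terms (10·log(n)) are asymptotically negligible.
Constants are absorbed, so the tightest bound is O(log² n).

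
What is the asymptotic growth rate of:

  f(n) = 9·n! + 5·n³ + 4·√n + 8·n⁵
Θ(n!)

Order the terms by growth rate: 4·√n ≺ 5·n³ ≺ 8·n⁵ ≺ 9·n!.
The fastest-growing term 9·n! dominates as n → ∞; dropping its constant factor gives Θ(n!).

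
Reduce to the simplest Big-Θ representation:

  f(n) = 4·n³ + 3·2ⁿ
Θ(2ⁿ)

Order the terms by growth rate: 4·n³ ≺ 3·2ⁿ.
The fastest-growing term 3·2ⁿ dominates as n → ∞; dropping its constant factor gives Θ(2ⁿ).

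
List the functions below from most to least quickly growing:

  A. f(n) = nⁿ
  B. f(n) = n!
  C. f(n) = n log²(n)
A > B > C

Comparing growth rates:
A = nⁿ is O(nⁿ)
B = n! is O(n!)
C = n log²(n) is O(n log² n)

Therefore, the order from fastest to slowest is: A > B > C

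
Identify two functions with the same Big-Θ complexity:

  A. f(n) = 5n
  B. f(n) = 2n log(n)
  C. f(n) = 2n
A and C

Examining each function:
  A. 5n is O(n)
  B. 2n log(n) is O(n log n)
  C. 2n is O(n)

Functions A and C both have the same complexity class.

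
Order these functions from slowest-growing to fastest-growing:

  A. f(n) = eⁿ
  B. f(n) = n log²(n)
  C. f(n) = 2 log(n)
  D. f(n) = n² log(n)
C < B < D < A

Comparing growth rates:
C = 2 log(n) is O(log n)
B = n log²(n) is O(n log² n)
D = n² log(n) is O(n² log n)
A = eⁿ is O(eⁿ)

Therefore, the order from slowest to fastest is: C < B < D < A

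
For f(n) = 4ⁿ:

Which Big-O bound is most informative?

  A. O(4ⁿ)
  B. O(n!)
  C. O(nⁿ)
A

f(n) = 4ⁿ is O(4ⁿ).
All listed options are valid Big-O bounds (upper bounds),
but O(4ⁿ) is the tightest (smallest valid bound).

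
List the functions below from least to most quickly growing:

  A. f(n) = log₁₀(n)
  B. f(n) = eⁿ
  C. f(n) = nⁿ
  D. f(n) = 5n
A < D < B < C

Comparing growth rates:
A = log₁₀(n) is O(log n)
D = 5n is O(n)
B = eⁿ is O(eⁿ)
C = nⁿ is O(nⁿ)

Therefore, the order from slowest to fastest is: A < D < B < C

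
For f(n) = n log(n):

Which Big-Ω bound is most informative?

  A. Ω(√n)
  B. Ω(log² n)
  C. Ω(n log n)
C

f(n) = n log(n) is Ω(n log n).
All listed options are valid Big-Ω bounds (lower bounds),
but Ω(n log n) is the tightest (largest valid bound).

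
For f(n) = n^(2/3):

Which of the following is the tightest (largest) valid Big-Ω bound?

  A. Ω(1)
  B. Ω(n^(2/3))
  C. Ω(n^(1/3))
B

f(n) = n^(2/3) is Ω(n^(2/3)).
All listed options are valid Big-Ω bounds (lower bounds),
but Ω(n^(2/3)) is the tightest (largest valid bound).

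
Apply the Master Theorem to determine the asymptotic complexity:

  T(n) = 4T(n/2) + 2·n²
Θ(n² log n)

Master Theorem: a = 4, b = 2, f(n) = 2·n².
Compute the critical exponent d = log₂(4) = 2.
Compare f(n) = Θ(n²) against n^d:
  k = 2 = d, so f(n) = Θ(n^d) — Case 2.
  Work is balanced across levels: T(n) = Θ(n^d log n) = Θ(n² log n).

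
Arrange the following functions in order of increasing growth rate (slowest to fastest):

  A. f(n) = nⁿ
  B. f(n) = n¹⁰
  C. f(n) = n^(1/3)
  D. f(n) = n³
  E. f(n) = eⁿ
C < D < B < E < A

Comparing growth rates:
C = n^(1/3) is O(n^(1/3))
D = n³ is O(n³)
B = n¹⁰ is O(n¹⁰)
E = eⁿ is O(eⁿ)
A = nⁿ is O(nⁿ)

Therefore, the order from slowest to fastest is: C < D < B < E < A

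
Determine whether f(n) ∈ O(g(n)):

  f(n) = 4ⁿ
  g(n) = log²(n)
False

f(n) = 4ⁿ is O(4ⁿ), and g(n) = log²(n) is O(log² n).
Since O(4ⁿ) grows faster than O(log² n), f(n) = O(g(n)) is false.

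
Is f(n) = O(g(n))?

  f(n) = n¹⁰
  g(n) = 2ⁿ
True

f(n) = n¹⁰ is O(n¹⁰), and g(n) = 2ⁿ is O(2ⁿ).
Since O(n¹⁰) ⊆ O(2ⁿ) (f grows no faster than g), f(n) = O(g(n)) is true.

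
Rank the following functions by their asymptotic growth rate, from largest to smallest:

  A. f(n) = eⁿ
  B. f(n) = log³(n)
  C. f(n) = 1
A > B > C

Comparing growth rates:
A = eⁿ is O(eⁿ)
B = log³(n) is O(log³ n)
C = 1 is O(1)

Therefore, the order from fastest to slowest is: A > B > C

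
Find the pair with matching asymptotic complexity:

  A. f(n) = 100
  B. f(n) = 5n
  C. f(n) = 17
A and C

Examining each function:
  A. 100 is O(1)
  B. 5n is O(n)
  C. 17 is O(1)

Functions A and C both have the same complexity class.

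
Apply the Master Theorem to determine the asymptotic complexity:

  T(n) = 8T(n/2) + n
Θ(n³)

Master Theorem: a = 8, b = 2, f(n) = n.
Compute the critical exponent d = log₂(8) = 3.
Compare f(n) = Θ(n) against n^d:
  k = 1 < d = 3, so f(n) = O(n^(d-ε)) — Case 1.
  The recursion cost dominates: T(n) = Θ(n^d) = Θ(n³).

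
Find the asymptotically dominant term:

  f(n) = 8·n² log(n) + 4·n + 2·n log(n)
8·n² log(n)

Looking at each term:
  - 8·n² log(n) is O(n² log n)
  - 4·n is O(n)
  - 2·n log(n) is O(n log n)

The term 8·n² log(n) (O(n² log n)) grows fastest and dominates all others.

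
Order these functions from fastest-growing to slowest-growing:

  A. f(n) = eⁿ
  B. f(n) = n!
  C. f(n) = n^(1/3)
B > A > C

Comparing growth rates:
B = n! is O(n!)
A = eⁿ is O(eⁿ)
C = n^(1/3) is O(n^(1/3))

Therefore, the order from fastest to slowest is: B > A > C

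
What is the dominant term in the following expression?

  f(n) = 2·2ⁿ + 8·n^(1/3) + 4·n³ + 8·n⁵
2·2ⁿ

Looking at each term:
  - 2·2ⁿ is O(2ⁿ)
  - 8·n^(1/3) is O(n^(1/3))
  - 4·n³ is O(n³)
  - 8·n⁵ is O(n⁵)

The term 2·2ⁿ (O(2ⁿ)) grows fastest and dominates all others.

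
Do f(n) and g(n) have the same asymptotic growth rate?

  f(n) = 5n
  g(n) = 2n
True

f(n) = 5n and g(n) = 2n are both O(n).
Since they have the same asymptotic growth rate, f(n) = Θ(g(n)) is true.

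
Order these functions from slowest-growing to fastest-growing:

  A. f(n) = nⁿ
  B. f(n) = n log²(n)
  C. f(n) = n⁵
B < C < A

Comparing growth rates:
B = n log²(n) is O(n log² n)
C = n⁵ is O(n⁵)
A = nⁿ is O(nⁿ)

Therefore, the order from slowest to fastest is: B < C < A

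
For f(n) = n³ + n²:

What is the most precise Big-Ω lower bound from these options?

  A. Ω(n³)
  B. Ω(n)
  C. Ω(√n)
A

f(n) = n³ + n² is Ω(n³).
All listed options are valid Big-Ω bounds (lower bounds),
but Ω(n³) is the tightest (largest valid bound).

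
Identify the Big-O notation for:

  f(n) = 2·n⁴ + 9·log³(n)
O(n⁴)

The dominant term in 2·n⁴ + 9·log³(n) is 2·n⁴, which is Θ(n⁴).
Lower-order terms (9·log³(n)) are asymptotically negligible.
Constants are absorbed, so the tightest bound is O(n⁴).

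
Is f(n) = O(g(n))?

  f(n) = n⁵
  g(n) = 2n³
False

f(n) = n⁵ is O(n⁵), and g(n) = 2n³ is O(n³).
Since O(n⁵) grows faster than O(n³), f(n) = O(g(n)) is false.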